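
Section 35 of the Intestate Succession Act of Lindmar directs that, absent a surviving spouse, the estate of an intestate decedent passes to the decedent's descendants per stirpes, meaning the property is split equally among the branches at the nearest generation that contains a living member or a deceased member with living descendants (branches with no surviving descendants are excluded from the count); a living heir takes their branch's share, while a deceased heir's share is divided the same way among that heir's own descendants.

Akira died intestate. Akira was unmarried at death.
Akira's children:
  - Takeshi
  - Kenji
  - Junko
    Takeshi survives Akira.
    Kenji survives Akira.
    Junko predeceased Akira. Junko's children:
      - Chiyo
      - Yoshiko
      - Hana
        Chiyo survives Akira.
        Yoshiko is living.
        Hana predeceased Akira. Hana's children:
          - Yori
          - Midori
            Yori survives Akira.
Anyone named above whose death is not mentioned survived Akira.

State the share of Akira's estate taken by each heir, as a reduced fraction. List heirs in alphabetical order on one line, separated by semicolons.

Chiyo 1/9; Kenji 1/3; Midori 1/18; Takeshi 1/3; Yori 1/18; Yoshiko 1/9

There is no surviving spouse, so the entire estate passes to Akira's descendants per stirpes.
The estate is divided into 3 equal shares of 1/3 among Takeshi, Kenji, Junko.
Takeshi is living and takes 1/3.
Kenji is living and takes 1/3.
Junko predeceased; the 1/3 allotted to Junko's branch passes to Junko's issue by representation.
The 1/3 is divided into 3 equal shares of 1/9 among Chiyo, Yoshiko, Hana.
Chiyo is living and takes 1/9.
Yoshiko is living and takes 1/9.
Hana predeceased; the 1/9 allotted to Hana's branch passes to Hana's issue by representation.
The 1/9 is divided into 2 equal shares of 1/18 among Yori, Midori.
Yori is living and takes 1/18.
Midori is living and takes 1/18.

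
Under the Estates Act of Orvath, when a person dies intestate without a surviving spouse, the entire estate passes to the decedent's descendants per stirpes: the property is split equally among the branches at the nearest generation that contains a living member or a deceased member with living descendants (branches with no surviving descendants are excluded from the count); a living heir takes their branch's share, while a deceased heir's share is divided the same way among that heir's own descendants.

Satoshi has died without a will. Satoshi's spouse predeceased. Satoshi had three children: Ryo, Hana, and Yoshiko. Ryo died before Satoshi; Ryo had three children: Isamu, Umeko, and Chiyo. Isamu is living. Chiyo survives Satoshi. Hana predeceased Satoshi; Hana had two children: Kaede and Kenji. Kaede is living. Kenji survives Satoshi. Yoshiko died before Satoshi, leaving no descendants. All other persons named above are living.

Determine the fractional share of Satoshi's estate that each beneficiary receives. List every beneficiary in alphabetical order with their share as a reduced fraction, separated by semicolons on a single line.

Chiyo 1/6; Isamu 1/6; Kaede 1/4; Kenji 1/4; Umeko 1/6

There is no surviving spouse, so the entire estate passes to Satoshi's descendants per stirpes.
Yoshiko left no surviving issue, so that branch lapses and is disregarded.
The estate is divided into 2 equal shares of 1/2 among Ryo, Hana.
Ryo predeceased; the 1/2 allotted to Ryo's branch passes to Ryo's issue by representation.
The 1/2 is divided into 3 equal shares of 1/6 among Isamu, Umeko, Chiyo.
Isamu is living and takes 1/6.
Umeko is living and takes 1/6.
Chiyo is living and takes 1/6.
Hana predeceased; the 1/2 allotted to Hana's branch passes to Hana's issue by representation.
The 1/2 is divided into 2 equal shares of 1/4 among Kaede, Kenji.
Kaede is living and takes 1/4.
Kenji is living and takes 1/4.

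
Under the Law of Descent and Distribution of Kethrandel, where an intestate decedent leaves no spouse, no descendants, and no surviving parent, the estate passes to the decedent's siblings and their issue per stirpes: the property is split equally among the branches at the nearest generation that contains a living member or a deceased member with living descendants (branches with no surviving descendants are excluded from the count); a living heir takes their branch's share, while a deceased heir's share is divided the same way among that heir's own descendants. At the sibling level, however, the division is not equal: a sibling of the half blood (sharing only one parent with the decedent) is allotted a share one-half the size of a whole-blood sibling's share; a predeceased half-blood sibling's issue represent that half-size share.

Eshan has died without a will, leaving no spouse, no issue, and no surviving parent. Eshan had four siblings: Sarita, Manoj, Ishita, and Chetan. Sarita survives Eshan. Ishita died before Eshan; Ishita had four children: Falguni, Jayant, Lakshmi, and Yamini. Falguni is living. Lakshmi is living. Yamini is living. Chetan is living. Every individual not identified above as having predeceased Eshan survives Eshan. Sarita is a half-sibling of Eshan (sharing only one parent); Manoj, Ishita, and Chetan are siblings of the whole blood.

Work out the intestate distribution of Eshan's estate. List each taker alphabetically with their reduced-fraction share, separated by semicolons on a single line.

No spouse, descendants, or parent survives, so the estate passes to Eshan's siblings per stirpes.
Half-blood siblings count for one-half the weight of whole-blood siblings at the initial division.
Dividing 1 in proportion to weights (total weight 7/2): Sarita (weight 1/2) → 1/7; Manoj (weight 1) → 2/7; Ishita (weight 1) → 2/7; Chetan (weight 1) → 2/7.
Sarita is living and takes 1/7.
Manoj is living and takes 2/7.
Ishita predeceased; the 2/7 allotted to Ishita's branch passes to Ishita's issue by representation.
The 2/7 is divided into 4 equal shares of 1/14 among Falguni, Jayant, Lakshmi, Yamini.
Falguni is living and takes 1/14.
Jayant is living and takes 1/14.
Lakshmi is living and takes 1/14.
Yamini is living and takes 1/14.
Chetan is living and takes 2/7.

Chetan 2/7; Falguni 1/14; Jayant 1/14; Lakshmi 1/14; Manoj 2/7; Sarita 1/7; Yamini 1/14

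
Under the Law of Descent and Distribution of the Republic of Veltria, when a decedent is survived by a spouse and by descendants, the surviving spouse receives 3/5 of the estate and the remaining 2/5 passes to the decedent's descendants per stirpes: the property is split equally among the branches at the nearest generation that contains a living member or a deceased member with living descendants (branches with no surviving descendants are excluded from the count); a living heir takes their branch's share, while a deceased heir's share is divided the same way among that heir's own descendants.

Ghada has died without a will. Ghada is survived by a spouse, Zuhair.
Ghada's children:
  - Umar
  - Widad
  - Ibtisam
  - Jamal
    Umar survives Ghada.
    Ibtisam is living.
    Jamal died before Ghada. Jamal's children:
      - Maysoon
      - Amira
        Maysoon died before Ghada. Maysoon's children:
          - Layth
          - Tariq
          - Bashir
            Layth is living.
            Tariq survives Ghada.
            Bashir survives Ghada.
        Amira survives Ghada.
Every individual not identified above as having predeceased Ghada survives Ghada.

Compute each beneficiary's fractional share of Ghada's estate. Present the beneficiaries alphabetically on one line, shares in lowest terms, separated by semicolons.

Zuhair, as surviving spouse, takes 3/5.
The remaining 2/5 passes to Ghada's descendants per stirpes.
The 2/5 is divided into 4 equal shares of 1/10 among Umar, Widad, Ibtisam, Jamal.
Umar is living and takes 1/10.
Widad is living and takes 1/10.
Ibtisam is living and takes 1/10.
Jamal predeceased; the 1/10 allotted to Jamal's branch passes to Jamal's issue by representation.
The 1/10 is divided into 2 equal shares of 1/20 among Maysoon, Amira.
Maysoon predeceased; the 1/20 allotted to Maysoon's branch passes to Maysoon's issue by representation.
The 1/20 is divided into 3 equal shares of 1/60 among Layth, Tariq, Bashir.
Layth is living and takes 1/60.
Tariq is living and takes 1/60.
Bashir is living and takes 1/60.
Amira is living and takes 1/20.

Amira 1/20; Bashir 1/60; Ibtisam 1/10; Layth 1/60; Tariq 1/60; Umar 1/10; Widad 1/10; Zuhair 3/5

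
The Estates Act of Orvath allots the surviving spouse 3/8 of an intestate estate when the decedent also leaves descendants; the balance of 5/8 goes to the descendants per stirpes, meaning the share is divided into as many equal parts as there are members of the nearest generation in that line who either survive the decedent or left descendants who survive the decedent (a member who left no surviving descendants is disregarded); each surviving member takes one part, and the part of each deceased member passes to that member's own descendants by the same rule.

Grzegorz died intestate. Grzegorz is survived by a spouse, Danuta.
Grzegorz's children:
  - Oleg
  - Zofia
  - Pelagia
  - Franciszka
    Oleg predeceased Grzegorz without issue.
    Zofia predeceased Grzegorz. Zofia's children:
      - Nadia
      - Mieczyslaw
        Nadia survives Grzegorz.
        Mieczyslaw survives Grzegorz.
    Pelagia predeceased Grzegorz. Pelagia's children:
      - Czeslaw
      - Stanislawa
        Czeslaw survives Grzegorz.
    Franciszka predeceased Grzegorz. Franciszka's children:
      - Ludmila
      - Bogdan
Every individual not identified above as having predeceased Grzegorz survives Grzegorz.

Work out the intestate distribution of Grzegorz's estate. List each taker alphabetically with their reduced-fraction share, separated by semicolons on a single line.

Bogdan 5/48; Czeslaw 5/48; Danuta 3/8; Ludmila 5/48; Mieczyslaw 5/48; Nadia 5/48; Stanislawa 5/48

Danuta, as surviving spouse, takes 3/8.
The remaining 5/8 passes to Grzegorz's descendants per stirpes.
Oleg left no surviving issue, so that branch lapses and is disregarded.
The 5/8 is divided into 3 equal shares of 5/24 among Zofia, Pelagia, Franciszka.
Zofia predeceased; the 5/24 allotted to Zofia's branch passes to Zofia's issue by representation.
The 5/24 is divided into 2 equal shares of 5/48 among Nadia, Mieczyslaw.
Nadia is living and takes 5/48.
Mieczyslaw is living and takes 5/48.
Pelagia predeceased; the 5/24 allotted to Pelagia's branch passes to Pelagia's issue by representation.
The 5/24 is divided into 2 equal shares of 5/48 among Czeslaw, Stanislawa.
Czeslaw is living and takes 5/48.
Stanislawa is living and takes 5/48.
Franciszka predeceased; the 5/24 allotted to Franciszka's branch passes to Franciszka's issue by representation.
The 5/24 is divided into 2 equal shares of 5/48 among Ludmila, Bogdan.
Ludmila is living and takes 5/48.
Bogdan is living and takes 5/48.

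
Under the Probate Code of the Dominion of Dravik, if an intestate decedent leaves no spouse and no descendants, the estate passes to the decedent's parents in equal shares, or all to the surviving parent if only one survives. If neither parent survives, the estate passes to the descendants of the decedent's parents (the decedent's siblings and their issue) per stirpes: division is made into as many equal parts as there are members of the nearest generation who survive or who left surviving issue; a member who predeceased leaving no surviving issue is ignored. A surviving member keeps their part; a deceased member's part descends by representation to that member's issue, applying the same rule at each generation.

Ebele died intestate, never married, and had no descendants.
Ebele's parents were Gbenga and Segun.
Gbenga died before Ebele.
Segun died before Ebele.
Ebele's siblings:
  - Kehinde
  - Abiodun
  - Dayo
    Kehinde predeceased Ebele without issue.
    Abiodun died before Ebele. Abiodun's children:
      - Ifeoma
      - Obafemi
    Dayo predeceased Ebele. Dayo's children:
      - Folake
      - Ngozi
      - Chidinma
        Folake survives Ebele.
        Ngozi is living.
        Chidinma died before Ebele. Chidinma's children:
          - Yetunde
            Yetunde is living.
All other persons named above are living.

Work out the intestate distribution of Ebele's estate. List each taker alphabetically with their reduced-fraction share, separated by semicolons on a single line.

Folake 1/6; Ifeoma 1/4; Ngozi 1/6; Obafemi 1/4; Yetunde 1/6

Neither parent survives and there are no descendants, so the estate passes to Ebele's siblings and their issue per stirpes.
Kehinde left no surviving issue, so that branch lapses and is disregarded.
The estate is divided into 2 equal shares of 1/2 among Abiodun, Dayo.
Abiodun predeceased; the 1/2 allotted to Abiodun's branch passes to Abiodun's issue by representation.
The 1/2 is divided into 2 equal shares of 1/4 among Ifeoma, Obafemi.
Ifeoma is living and takes 1/4.
Obafemi is living and takes 1/4.
Dayo predeceased; the 1/2 allotted to Dayo's branch passes to Dayo's issue by representation.
The 1/2 is divided into 3 equal shares of 1/6 among Folake, Ngozi, Chidinma.
Folake is living and takes 1/6.
Ngozi is living and takes 1/6.
Chidinma predeceased; the 1/6 allotted to Chidinma's branch passes to Chidinma's issue by representation.
Yetunde is the sole taker at this level and receives the full 1/6.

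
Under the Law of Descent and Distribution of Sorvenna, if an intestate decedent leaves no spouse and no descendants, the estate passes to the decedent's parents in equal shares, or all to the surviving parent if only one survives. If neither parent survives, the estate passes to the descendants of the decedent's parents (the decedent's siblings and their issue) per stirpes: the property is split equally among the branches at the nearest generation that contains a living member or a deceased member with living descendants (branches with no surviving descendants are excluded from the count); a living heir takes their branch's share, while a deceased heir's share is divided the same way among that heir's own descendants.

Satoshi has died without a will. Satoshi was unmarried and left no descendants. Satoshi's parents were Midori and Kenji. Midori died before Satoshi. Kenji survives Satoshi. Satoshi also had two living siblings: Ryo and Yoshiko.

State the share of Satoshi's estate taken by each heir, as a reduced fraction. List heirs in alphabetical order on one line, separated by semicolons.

Kenji 1

Only one parent, Kenji, survives, so Kenji takes the entire estate. The siblings take nothing because a surviving parent has priority.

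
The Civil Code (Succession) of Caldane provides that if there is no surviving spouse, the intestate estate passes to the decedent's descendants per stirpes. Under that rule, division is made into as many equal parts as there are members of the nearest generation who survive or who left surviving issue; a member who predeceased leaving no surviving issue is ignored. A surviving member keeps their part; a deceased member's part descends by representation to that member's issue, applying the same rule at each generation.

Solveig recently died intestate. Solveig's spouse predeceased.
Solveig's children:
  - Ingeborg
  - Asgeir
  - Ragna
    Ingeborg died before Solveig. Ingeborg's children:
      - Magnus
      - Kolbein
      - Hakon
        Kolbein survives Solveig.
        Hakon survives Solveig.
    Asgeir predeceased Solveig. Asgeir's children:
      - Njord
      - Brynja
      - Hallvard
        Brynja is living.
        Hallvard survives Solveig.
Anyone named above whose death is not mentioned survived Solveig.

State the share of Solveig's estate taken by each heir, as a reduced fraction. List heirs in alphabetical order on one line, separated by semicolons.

Brynja 1/9; Hakon 1/9; Hallvard 1/9; Kolbein 1/9; Magnus 1/9; Njord 1/9; Ragna 1/3

There is no surviving spouse, so the entire estate passes to Solveig's descendants per stirpes.
The estate is divided into 3 equal shares of 1/3 among Ingeborg, Asgeir, Ragna.
Ingeborg predeceased; the 1/3 allotted to Ingeborg's branch passes to Ingeborg's issue by representation.
The 1/3 is divided into 3 equal shares of 1/9 among Magnus, Kolbein, Hakon.
Magnus is living and takes 1/9.
Kolbein is living and takes 1/9.
Hakon is living and takes 1/9.
Asgeir predeceased; the 1/3 allotted to Asgeir's branch passes to Asgeir's issue by representation.
The 1/3 is divided into 3 equal shares of 1/9 among Njord, Brynja, Hallvard.
Njord is living and takes 1/9.
Brynja is living and takes 1/9.
Hallvard is living and takes 1/9.
Ragna is living and takes 1/3.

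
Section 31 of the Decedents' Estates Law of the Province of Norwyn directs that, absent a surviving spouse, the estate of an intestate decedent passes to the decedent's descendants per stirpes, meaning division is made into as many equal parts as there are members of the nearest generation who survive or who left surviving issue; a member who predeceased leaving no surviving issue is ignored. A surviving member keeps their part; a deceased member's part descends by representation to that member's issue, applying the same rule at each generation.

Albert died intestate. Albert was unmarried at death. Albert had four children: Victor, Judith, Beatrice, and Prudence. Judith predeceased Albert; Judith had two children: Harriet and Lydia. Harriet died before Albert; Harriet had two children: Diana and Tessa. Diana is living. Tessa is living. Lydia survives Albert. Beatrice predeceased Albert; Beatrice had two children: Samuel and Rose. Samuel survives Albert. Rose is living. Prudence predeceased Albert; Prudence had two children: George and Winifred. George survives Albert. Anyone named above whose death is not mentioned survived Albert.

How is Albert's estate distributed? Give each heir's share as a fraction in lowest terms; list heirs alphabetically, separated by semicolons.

There is no surviving spouse, so the entire estate passes to Albert's descendants per stirpes.
The estate is divided into 4 equal shares of 1/4 among Victor, Judith, Beatrice, Prudence.
Victor is living and takes 1/4.
Judith predeceased; the 1/4 allotted to Judith's branch passes to Judith's issue by representation.
The 1/4 is divided into 2 equal shares of 1/8 among Harriet, Lydia.
Harriet predeceased; the 1/8 allotted to Harriet's branch passes to Harriet's issue by representation.
The 1/8 is divided into 2 equal shares of 1/16 among Diana, Tessa.
Diana is living and takes 1/16.
Tessa is living and takes 1/16.
Lydia is living and takes 1/8.
Beatrice predeceased; the 1/4 allotted to Beatrice's branch passes to Beatrice's issue by representation.
The 1/4 is divided into 2 equal shares of 1/8 among Samuel, Rose.
Samuel is living and takes 1/8.
Rose is living and takes 1/8.
Prudence predeceased; the 1/4 allotted to Prudence's branch passes to Prudence's issue by representation.
The 1/4 is divided into 2 equal shares of 1/8 among George, Winifred.
George is living and takes 1/8.
Winifred is living and takes 1/8.

Diana 1/16; George 1/8; Lydia 1/8; Rose 1/8; Samuel 1/8; Tessa 1/16; Victor 1/4; Winifred 1/8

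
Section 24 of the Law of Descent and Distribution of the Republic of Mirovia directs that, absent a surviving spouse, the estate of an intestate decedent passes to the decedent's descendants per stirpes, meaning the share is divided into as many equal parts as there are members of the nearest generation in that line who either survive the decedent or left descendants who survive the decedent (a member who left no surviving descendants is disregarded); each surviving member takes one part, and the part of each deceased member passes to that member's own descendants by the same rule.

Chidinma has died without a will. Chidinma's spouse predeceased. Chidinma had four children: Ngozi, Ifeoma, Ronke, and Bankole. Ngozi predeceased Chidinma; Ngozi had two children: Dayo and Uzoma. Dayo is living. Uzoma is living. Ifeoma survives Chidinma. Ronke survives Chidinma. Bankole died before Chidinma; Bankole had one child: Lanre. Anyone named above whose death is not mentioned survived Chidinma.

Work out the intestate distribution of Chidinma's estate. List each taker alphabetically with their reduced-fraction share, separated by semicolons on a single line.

There is no surviving spouse, so the entire estate passes to Chidinma's descendants per stirpes.
The estate is divided into 4 equal shares of 1/4 among Ngozi, Ifeoma, Ronke, Bankole.
Ngozi predeceased; the 1/4 allotted to Ngozi's branch passes to Ngozi's issue by representation.
The 1/4 is divided into 2 equal shares of 1/8 among Dayo, Uzoma.
Dayo is living and takes 1/8.
Uzoma is living and takes 1/8.
Ifeoma is living and takes 1/4.
Ronke is living and takes 1/4.
Bankole predeceased; the 1/4 allotted to Bankole's branch passes to Bankole's issue by representation.
Lanre is the sole taker at this level and receives the full 1/4.

Dayo 1/8; Ifeoma 1/4; Lanre 1/4; Ronke 1/4; Uzoma 1/8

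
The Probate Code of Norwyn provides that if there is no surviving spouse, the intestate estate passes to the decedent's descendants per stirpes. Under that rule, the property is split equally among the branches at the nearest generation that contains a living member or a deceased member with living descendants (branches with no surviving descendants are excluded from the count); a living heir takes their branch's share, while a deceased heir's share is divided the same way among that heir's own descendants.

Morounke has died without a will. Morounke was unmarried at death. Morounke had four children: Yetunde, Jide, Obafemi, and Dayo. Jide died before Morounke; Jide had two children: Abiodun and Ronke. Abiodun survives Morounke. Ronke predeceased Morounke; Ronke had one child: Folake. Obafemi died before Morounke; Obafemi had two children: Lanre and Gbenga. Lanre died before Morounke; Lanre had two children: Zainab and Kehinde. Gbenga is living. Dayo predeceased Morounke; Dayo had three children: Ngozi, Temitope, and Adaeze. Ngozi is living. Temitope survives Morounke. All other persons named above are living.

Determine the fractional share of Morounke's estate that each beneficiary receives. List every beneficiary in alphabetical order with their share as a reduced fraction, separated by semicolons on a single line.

Abiodun 1/8; Adaeze 1/12; Folake 1/8; Gbenga 1/8; Kehinde 1/16; Ngozi 1/12; Temitope 1/12; Yetunde 1/4; Zainab 1/16

There is no surviving spouse, so the entire estate passes to Morounke's descendants per stirpes.
The estate is divided into 4 equal shares of 1/4 among Yetunde, Jide, Obafemi, Dayo.
Yetunde is living and takes 1/4.
Jide predeceased; the 1/4 allotted to Jide's branch passes to Jide's issue by representation.
The 1/4 is divided into 2 equal shares of 1/8 among Abiodun, Ronke.
Abiodun is living and takes 1/8.
Ronke predeceased; the 1/8 allotted to Ronke's branch passes to Ronke's issue by representation.
Folake is the sole taker at this level and receives the full 1/8.
Obafemi predeceased; the 1/4 allotted to Obafemi's branch passes to Obafemi's issue by representation.
The 1/4 is divided into 2 equal shares of 1/8 among Lanre, Gbenga.
Lanre predeceased; the 1/8 allotted to Lanre's branch passes to Lanre's issue by representation.
The 1/8 is divided into 2 equal shares of 1/16 among Zainab, Kehinde.
Zainab is living and takes 1/16.
Kehinde is living and takes 1/16.
Gbenga is living and takes 1/8.
Dayo predeceased; the 1/4 allotted to Dayo's branch passes to Dayo's issue by representation.
The 1/4 is divided into 3 equal shares of 1/12 among Ngozi, Temitope, Adaeze.
Ngozi is living and takes 1/12.
Temitope is living and takes 1/12.
Adaeze is living and takes 1/12.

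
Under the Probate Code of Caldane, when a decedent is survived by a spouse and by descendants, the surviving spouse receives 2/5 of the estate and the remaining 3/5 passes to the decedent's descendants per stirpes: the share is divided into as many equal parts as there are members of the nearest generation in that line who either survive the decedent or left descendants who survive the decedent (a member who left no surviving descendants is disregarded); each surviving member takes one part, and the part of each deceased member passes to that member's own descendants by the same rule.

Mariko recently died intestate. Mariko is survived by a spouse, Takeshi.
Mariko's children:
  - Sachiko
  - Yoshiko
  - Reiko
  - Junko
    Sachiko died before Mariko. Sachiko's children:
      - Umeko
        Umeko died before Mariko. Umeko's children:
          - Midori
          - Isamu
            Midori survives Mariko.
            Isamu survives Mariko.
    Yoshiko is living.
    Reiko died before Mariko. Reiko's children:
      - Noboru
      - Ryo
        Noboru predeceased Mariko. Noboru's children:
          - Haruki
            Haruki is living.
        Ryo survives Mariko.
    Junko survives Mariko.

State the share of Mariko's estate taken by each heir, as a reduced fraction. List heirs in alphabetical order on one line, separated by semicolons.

Haruki 3/40; Isamu 3/40; Junko 3/20; Midori 3/40; Ryo 3/40; Takeshi 2/5; Yoshiko 3/20

Takeshi, as surviving spouse, takes 2/5.
The remaining 3/5 passes to Mariko's descendants per stirpes.
The 3/5 is divided into 4 equal shares of 3/20 among Sachiko, Yoshiko, Reiko, Junko.
Sachiko predeceased; the 3/20 allotted to Sachiko's branch passes to Sachiko's issue by representation.
Umeko's line is the sole branch at this level, so the full 3/20 passes to Umeko's issue by representation.
The 3/20 is divided into 2 equal shares of 3/40 among Midori, Isamu.
Midori is living and takes 3/40.
Isamu is living and takes 3/40.
Yoshiko is living and takes 3/20.
Reiko predeceased; the 3/20 allotted to Reiko's branch passes to Reiko's issue by representation.
The 3/20 is divided into 2 equal shares of 3/40 among Noboru, Ryo.
Noboru predeceased; the 3/40 allotted to Noboru's branch passes to Noboru's issue by representation.
Haruki is the sole taker at this level and receives the full 3/40.
Ryo is living and takes 3/40.
Junko is living and takes 3/20.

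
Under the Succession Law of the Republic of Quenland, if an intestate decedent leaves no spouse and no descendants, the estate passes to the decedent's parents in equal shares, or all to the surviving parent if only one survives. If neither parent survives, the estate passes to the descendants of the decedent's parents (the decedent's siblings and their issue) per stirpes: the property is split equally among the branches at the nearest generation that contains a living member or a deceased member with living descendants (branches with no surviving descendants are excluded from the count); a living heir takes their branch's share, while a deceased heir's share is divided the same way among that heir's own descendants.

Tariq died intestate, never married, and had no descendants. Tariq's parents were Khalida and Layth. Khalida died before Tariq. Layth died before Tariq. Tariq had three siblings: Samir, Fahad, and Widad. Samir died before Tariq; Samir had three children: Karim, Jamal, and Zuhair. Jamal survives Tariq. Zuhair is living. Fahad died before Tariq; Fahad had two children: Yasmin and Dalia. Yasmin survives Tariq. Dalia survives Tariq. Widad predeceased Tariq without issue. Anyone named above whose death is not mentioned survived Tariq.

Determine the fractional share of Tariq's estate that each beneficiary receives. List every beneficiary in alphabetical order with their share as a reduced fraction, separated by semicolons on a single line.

Dalia 1/4; Jamal 1/6; Karim 1/6; Yasmin 1/4; Zuhair 1/6

Neither parent survives and there are no descendants, so the estate passes to Tariq's siblings and their issue per stirpes.
Widad left no surviving issue, so that branch lapses and is disregarded.
The estate is divided into 2 equal shares of 1/2 among Samir, Fahad.
Samir predeceased; the 1/2 allotted to Samir's branch passes to Samir's issue by representation.
The 1/2 is divided into 3 equal shares of 1/6 among Karim, Jamal, Zuhair.
Karim is living and takes 1/6.
Jamal is living and takes 1/6.
Zuhair is living and takes 1/6.
Fahad predeceased; the 1/2 allotted to Fahad's branch passes to Fahad's issue by representation.
The 1/2 is divided into 2 equal shares of 1/4 among Yasmin, Dalia.
Yasmin is living and takes 1/4.
Dalia is living and takes 1/4.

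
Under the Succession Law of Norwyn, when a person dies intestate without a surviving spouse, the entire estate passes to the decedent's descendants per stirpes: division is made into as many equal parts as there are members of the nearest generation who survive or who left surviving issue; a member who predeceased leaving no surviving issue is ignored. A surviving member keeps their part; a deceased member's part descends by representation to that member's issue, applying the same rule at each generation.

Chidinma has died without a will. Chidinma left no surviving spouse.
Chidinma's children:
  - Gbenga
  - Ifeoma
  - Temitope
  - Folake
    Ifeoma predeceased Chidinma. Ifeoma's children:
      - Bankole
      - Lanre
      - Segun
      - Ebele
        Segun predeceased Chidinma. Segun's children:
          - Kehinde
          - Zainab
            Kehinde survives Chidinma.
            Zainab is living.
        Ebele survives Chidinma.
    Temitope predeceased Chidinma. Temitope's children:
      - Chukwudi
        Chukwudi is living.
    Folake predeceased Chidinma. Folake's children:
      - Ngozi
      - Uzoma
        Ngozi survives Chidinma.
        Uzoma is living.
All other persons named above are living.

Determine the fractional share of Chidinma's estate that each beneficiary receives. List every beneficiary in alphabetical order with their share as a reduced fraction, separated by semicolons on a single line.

There is no surviving spouse, so the entire estate passes to Chidinma's descendants per stirpes.
The estate is divided into 4 equal shares of 1/4 among Gbenga, Ifeoma, Temitope, Folake.
Gbenga is living and takes 1/4.
Ifeoma predeceased; the 1/4 allotted to Ifeoma's branch passes to Ifeoma's issue by representation.
The 1/4 is divided into 4 equal shares of 1/16 among Bankole, Lanre, Segun, Ebele.
Bankole is living and takes 1/16.
Lanre is living and takes 1/16.
Segun predeceased; the 1/16 allotted to Segun's branch passes to Segun's issue by representation.
The 1/16 is divided into 2 equal shares of 1/32 among Kehinde, Zainab.
Kehinde is living and takes 1/32.
Zainab is living and takes 1/32.
Ebele is living and takes 1/16.
Temitope predeceased; the 1/4 allotted to Temitope's branch passes to Temitope's issue by representation.
Chukwudi is the sole taker at this level and receives the full 1/4.
Folake predeceased; the 1/4 allotted to Folake's branch passes to Folake's issue by representation.
The 1/4 is divided into 2 equal shares of 1/8 among Ngozi, Uzoma.
Ngozi is living and takes 1/8.
Uzoma is living and takes 1/8.

Bankole 1/16; Chukwudi 1/4; Ebele 1/16; Gbenga 1/4; Kehinde 1/32; Lanre 1/16; Ngozi 1/8; Uzoma 1/8; Zainab 1/32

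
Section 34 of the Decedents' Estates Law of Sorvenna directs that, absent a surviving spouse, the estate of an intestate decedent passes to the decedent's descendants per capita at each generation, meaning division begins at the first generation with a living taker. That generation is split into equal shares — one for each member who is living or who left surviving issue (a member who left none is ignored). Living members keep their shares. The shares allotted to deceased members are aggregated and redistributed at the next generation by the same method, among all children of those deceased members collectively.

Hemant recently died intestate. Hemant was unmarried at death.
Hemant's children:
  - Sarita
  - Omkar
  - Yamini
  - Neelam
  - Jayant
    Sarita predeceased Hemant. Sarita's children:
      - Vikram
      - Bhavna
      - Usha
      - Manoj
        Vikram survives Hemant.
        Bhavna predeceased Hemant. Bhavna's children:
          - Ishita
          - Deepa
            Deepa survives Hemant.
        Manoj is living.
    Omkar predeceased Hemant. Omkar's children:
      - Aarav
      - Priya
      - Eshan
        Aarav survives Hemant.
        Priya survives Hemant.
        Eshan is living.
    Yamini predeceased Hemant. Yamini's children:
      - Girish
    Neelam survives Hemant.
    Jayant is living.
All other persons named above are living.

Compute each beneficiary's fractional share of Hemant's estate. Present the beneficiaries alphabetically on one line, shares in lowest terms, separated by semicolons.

There is no surviving spouse, so the entire estate passes to Hemant's descendants per capita at each generation.
At generation 1 (Sarita, Omkar, Yamini, Neelam, Jayant) there are 5 shares of (1)/5 = 1/5 each.
Living: Neelam and Jayant — each takes 1/5.
Deceased: Sarita, Omkar, and Yamini. Their combined 3/5 is pooled and carried to generation 2.
At generation 2 (Vikram, Bhavna, Usha, Manoj, Aarav, Priya, Eshan, Girish) there are 8 shares of (3/5)/8 = 3/40 each.
Living: Vikram, Usha, Manoj, Aarav, Priya, Eshan, and Girish — each takes 3/40.
Deceased: Bhavna. That 3/40 share is carried to generation 3.
At generation 3 (Ishita, Deepa) there are 2 shares of (3/40)/2 = 3/80 each.
Living: Ishita and Deepa — each takes 3/80.

Aarav 3/40; Deepa 3/80; Eshan 3/40; Girish 3/40; Ishita 3/80; Jayant 1/5; Manoj 3/40; Neelam 1/5; Priya 3/40; Usha 3/40; Vikram 3/40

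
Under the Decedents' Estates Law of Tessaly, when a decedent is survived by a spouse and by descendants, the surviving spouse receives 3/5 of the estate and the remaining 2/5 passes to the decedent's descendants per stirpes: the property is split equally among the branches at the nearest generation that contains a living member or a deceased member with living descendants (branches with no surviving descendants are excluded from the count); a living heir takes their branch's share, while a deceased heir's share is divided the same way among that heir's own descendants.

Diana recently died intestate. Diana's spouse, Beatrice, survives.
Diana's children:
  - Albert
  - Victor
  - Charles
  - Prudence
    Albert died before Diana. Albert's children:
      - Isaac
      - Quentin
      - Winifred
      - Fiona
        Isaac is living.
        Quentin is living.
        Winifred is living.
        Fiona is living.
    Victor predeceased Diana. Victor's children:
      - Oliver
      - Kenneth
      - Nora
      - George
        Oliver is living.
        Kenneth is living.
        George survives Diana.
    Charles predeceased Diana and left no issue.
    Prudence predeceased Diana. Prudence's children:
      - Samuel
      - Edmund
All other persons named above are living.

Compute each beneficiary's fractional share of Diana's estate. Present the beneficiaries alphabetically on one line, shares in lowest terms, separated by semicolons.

Beatrice, as surviving spouse, takes 3/5.
The remaining 2/5 passes to Diana's descendants per stirpes.
Charles left no surviving issue, so that branch lapses and is disregarded.
The 2/5 is divided into 3 equal shares of 2/15 among Albert, Victor, Prudence.
Albert predeceased; the 2/15 allotted to Albert's branch passes to Albert's issue by representation.
The 2/15 is divided into 4 equal shares of 1/30 among Isaac, Quentin, Winifred, Fiona.
Isaac is living and takes 1/30.
Quentin is living and takes 1/30.
Winifred is living and takes 1/30.
Fiona is living and takes 1/30.
Victor predeceased; the 2/15 allotted to Victor's branch passes to Victor's issue by representation.
The 2/15 is divided into 4 equal shares of 1/30 among Oliver, Kenneth, Nora, George.
Oliver is living and takes 1/30.
Kenneth is living and takes 1/30.
Nora is living and takes 1/30.
George is living and takes 1/30.
Prudence predeceased; the 2/15 allotted to Prudence's branch passes to Prudence's issue by representation.
The 2/15 is divided into 2 equal shares of 1/15 among Samuel, Edmund.
Samuel is living and takes 1/15.
Edmund is living and takes 1/15.

Beatrice 3/5; Edmund 1/15; Fiona 1/30; George 1/30; Isaac 1/30; Kenneth 1/30; Nora 1/30; Oliver 1/30; Quentin 1/30; Samuel 1/15; Winifred 1/30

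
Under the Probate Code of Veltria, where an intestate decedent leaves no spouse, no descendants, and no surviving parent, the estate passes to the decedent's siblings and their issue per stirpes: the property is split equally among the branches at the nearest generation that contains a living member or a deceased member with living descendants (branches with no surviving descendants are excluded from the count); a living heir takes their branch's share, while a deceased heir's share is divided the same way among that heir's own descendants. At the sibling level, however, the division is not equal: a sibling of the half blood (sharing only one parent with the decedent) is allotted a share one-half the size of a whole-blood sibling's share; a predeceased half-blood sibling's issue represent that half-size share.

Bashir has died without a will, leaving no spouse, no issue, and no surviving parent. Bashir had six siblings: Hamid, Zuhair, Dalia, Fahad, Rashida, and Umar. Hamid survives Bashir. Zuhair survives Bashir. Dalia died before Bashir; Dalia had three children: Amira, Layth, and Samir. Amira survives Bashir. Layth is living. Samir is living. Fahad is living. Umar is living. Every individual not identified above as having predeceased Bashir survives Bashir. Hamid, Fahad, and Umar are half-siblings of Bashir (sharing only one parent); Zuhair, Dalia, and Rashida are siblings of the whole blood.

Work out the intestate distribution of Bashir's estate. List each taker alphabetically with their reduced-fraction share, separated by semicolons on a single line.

Amira 2/27; Fahad 1/9; Hamid 1/9; Layth 2/27; Rashida 2/9; Samir 2/27; Umar 1/9; Zuhair 2/9

No spouse, descendants, or parent survives, so the estate passes to Bashir's siblings per stirpes.
Half-blood siblings count for one-half the weight of whole-blood siblings at the initial division.
Dividing 1 in proportion to weights (total weight 9/2): Hamid (weight 1/2) → 1/9; Zuhair (weight 1) → 2/9; Dalia (weight 1) → 2/9; Fahad (weight 1/2) → 1/9; Rashida (weight 1) → 2/9; Umar (weight 1/2) → 1/9.
Hamid is living and takes 1/9.
Zuhair is living and takes 2/9.
Dalia predeceased; the 2/9 allotted to Dalia's branch passes to Dalia's issue by representation.
The 2/9 is divided into 3 equal shares of 2/27 among Amira, Layth, Samir.
Amira is living and takes 2/27.
Layth is living and takes 2/27.
Samir is living and takes 2/27.
Fahad is living and takes 1/9.
Rashida is living and takes 2/9.
Umar is living and takes 1/9.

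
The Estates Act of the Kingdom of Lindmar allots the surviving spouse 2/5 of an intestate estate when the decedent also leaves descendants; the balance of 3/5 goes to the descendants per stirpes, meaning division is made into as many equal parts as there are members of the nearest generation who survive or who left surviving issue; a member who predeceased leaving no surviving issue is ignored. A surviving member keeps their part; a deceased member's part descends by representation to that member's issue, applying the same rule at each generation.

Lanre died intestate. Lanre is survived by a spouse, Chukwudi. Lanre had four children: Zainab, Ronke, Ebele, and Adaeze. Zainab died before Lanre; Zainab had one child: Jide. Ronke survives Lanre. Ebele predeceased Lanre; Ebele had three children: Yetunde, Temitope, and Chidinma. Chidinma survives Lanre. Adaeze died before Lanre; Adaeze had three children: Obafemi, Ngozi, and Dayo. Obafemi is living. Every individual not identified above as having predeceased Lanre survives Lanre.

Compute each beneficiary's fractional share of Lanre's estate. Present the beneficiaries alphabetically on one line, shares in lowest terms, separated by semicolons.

Chidinma 1/20; Chukwudi 2/5; Dayo 1/20; Jide 3/20; Ngozi 1/20; Obafemi 1/20; Ronke 3/20; Temitope 1/20; Yetunde 1/20

Chukwudi, as surviving spouse, takes 2/5.
The remaining 3/5 passes to Lanre's descendants per stirpes.
The 3/5 is divided into 4 equal shares of 3/20 among Zainab, Ronke, Ebele, Adaeze.
Zainab predeceased; the 3/20 allotted to Zainab's branch passes to Zainab's issue by representation.
Jide is the sole taker at this level and receives the full 3/20.
Ronke is living and takes 3/20.
Ebele predeceased; the 3/20 allotted to Ebele's branch passes to Ebele's issue by representation.
The 3/20 is divided into 3 equal shares of 1/20 among Yetunde, Temitope, Chidinma.
Yetunde is living and takes 1/20.
Temitope is living and takes 1/20.
Chidinma is living and takes 1/20.
Adaeze predeceased; the 3/20 allotted to Adaeze's branch passes to Adaeze's issue by representation.
The 3/20 is divided into 3 equal shares of 1/20 among Obafemi, Ngozi, Dayo.
Obafemi is living and takes 1/20.
Ngozi is living and takes 1/20.
Dayo is living and takes 1/20.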